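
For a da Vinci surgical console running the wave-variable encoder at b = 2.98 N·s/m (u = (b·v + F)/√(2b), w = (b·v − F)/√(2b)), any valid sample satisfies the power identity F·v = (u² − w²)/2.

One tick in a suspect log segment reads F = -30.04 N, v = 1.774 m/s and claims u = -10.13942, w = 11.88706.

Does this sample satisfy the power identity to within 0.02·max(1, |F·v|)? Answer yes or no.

F·v = (-30.04)×1.774 = -53.29096 W.
(u² − w²)/2 = (102.80784 − 141.30220)/2 = -19.24718 W.
|Δ| = 34.04378;  2% of max(1, |F·v|) = 1.06582.

no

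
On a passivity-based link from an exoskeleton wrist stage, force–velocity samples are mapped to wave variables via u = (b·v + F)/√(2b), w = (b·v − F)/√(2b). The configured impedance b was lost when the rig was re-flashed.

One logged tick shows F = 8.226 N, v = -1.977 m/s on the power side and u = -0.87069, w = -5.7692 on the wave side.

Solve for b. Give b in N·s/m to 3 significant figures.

b = 5.64 N·s/m

u + w = -6.63989;  u + w = √(2b)·v, so √(2b) = -6.63989/(-1.977) = 3.35857.
b = (√(2b))²/2 = 11.27998/2 = 5.63999.
(Check via u − w = 2F/√(2b): u − w = 4.89851, 2F/√(2b) = 4.89852.)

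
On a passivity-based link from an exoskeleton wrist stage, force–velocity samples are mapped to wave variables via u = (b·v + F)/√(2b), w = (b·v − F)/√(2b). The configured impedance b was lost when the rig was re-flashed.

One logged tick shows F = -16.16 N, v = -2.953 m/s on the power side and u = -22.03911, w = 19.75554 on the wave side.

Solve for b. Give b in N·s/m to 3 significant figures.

u + w = -2.2836;  u + w = √(2b)·v, so √(2b) = -2.2836/(-2.953) = 0.7733.
b = (√(2b))²/2 = 0.5980/2 = 0.2990.
(Check via u − w = 2F/√(2b): u − w = -41.7947, 2F/√(2b) = -41.7946.)

b = 0.299 N·s/m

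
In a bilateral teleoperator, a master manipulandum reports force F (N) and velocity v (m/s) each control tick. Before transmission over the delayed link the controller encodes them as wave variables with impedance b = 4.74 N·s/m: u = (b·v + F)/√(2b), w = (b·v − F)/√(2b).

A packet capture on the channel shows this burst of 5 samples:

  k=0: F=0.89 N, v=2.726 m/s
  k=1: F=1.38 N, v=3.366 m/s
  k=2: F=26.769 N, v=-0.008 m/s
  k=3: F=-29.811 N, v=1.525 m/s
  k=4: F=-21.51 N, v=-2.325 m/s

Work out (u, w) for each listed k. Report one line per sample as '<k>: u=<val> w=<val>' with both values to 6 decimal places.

0: u=4.485682 w=3.907565
1: u=5.630094 w=4.733688
2: u=8.681851 w=-8.706483
3: u=-7.334455 w=12.029870
4: u=-10.565415 w=3.406831

k=0: b·v=4.74×2.726=12.921240; √(2b)=3.078961; u=(12.921240+0.89)/3.078961=4.485682, w=(12.921240−0.89)/3.078961=3.907565
k=1: b·v=4.74×3.366=15.954840; √(2b)=3.078961; u=(15.954840+1.38)/3.078961=5.630094, w=(15.954840−1.38)/3.078961=4.733688
k=2: b·v=4.74×(-0.008)=-0.037920; √(2b)=3.078961; u=(-0.037920+26.769)/3.078961=8.681851, w=(-0.037920−26.769)/3.078961=-8.706483
k=3: b·v=4.74×1.525=7.228500; √(2b)=3.078961; u=(7.228500+(-29.811))/3.078961=-7.334455, w=(7.228500−(-29.811))/3.078961=12.029870
k=4: b·v=4.74×(-2.325)=-11.020500; √(2b)=3.078961; u=(-11.020500+(-21.51))/3.078961=-10.565415, w=(-11.020500−(-21.51))/3.078961=3.406831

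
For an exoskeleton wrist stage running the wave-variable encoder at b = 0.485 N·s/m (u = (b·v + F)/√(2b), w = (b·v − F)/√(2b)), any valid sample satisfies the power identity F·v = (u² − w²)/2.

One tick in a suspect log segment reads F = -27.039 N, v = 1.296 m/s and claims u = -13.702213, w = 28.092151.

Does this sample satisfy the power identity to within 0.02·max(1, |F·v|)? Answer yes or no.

F·v = (-27.039)×1.296 = -35.042544 W.
(u² − w²)/2 = (187.750641 − 789.168948)/2 = -300.709153 W.
|Δ| = 265.666609;  2% of max(1, |F·v|) = 0.700851.

no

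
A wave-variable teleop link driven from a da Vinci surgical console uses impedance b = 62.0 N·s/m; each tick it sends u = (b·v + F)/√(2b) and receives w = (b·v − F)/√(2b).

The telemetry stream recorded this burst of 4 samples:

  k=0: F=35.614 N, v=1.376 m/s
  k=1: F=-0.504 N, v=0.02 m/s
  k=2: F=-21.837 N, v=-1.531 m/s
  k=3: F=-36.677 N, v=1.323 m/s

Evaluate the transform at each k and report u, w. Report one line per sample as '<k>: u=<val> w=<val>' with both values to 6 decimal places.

0: u=10.859475 w=4.463012
1: u=0.066095 w=0.156616
2: u=-10.485268 w=-6.563227
3: u=4.072460 w=10.659844

k=0: b·v=62.0×1.376=85.312000; √(2b)=11.135529; u=(85.312000+35.614)/11.135529=10.859475, w=(85.312000−35.614)/11.135529=4.463012
k=1: b·v=62.0×0.02=1.240000; √(2b)=11.135529; u=(1.240000+(-0.504))/11.135529=0.066095, w=(1.240000−(-0.504))/11.135529=0.156616
k=2: b·v=62.0×(-1.531)=-94.922000; √(2b)=11.135529; u=(-94.922000+(-21.837))/11.135529=-10.485268, w=(-94.922000−(-21.837))/11.135529=-6.563227
k=3: b·v=62.0×1.323=82.026000; √(2b)=11.135529; u=(82.026000+(-36.677))/11.135529=4.072460, w=(82.026000−(-36.677))/11.135529=10.659844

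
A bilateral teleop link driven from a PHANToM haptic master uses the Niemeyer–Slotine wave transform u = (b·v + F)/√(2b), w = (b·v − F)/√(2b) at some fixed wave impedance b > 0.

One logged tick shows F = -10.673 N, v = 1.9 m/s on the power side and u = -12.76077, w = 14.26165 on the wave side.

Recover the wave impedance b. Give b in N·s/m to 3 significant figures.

b = 0.312 N·s/m

u + w = 1.5009;  u + w = √(2b)·v, so √(2b) = 1.5009/1.9 = 0.7899.
b = (√(2b))²/2 = 0.6240/2 = 0.3120.
(Check via u − w = 2F/√(2b): u − w = -27.0224, 2F/√(2b) = -27.0224.)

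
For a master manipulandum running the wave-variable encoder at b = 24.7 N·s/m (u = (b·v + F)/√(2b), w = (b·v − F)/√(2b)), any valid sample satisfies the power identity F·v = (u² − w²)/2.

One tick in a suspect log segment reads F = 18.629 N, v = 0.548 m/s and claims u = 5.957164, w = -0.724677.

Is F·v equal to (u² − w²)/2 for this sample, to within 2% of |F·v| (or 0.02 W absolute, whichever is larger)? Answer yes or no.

F·v = 18.629×0.548 = 10.208692 W.
(u² − w²)/2 = (35.487803 − 0.525157)/2 = 17.481323 W.
|Δ| = 7.272631;  2% of max(1, |F·v|) = 0.204174.

no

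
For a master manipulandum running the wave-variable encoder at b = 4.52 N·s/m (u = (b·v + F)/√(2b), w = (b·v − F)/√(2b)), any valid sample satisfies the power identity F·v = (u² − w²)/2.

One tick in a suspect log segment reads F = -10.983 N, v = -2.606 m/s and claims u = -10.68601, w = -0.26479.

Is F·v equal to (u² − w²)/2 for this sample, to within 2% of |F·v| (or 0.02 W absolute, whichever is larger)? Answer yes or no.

F·v = (-10.983)×(-2.606) = 28.6217 W.
(u² − w²)/2 = (114.1908 − 0.0701)/2 = 57.0603 W.
|Δ| = 28.4386;  2% of max(1, |F·v|) = 0.5724.

no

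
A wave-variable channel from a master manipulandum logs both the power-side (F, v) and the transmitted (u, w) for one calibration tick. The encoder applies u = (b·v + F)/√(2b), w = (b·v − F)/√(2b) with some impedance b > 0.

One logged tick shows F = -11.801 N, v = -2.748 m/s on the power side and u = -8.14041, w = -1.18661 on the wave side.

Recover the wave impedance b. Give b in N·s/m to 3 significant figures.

u + w = -9.3270;  u + w = √(2b)·v, so √(2b) = -9.3270/(-2.748) = 3.3941.
b = (√(2b))²/2 = 11.5200/2 = 5.7600.
(Check via u − w = 2F/√(2b): u − w = -6.9538, 2F/√(2b) = -6.9538.)

b = 5.76 N·s/m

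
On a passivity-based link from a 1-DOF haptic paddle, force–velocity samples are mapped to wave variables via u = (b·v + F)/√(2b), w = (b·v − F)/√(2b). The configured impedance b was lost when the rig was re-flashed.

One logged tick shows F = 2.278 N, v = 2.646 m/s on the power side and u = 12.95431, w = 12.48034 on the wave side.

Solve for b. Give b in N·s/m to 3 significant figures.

u + w = 25.4346;  u + w = √(2b)·v, so √(2b) = 25.4346/2.646 = 9.6125.
b = (√(2b))²/2 = 92.4000/2 = 46.2000.
(Check via u − w = 2F/√(2b): u − w = 0.4740, 2F/√(2b) = 0.4740.)

b = 46.2 N·s/m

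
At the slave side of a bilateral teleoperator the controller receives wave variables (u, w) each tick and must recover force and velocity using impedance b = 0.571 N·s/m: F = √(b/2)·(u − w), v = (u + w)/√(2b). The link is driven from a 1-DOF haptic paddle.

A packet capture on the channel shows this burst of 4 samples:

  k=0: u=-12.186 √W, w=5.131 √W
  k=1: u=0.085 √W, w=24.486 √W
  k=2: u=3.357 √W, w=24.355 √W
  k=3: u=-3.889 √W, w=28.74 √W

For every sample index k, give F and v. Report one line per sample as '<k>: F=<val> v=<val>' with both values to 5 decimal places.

k=0: u−w=-17.31700, u+w=-7.05500; √(b/2)=0.53432, √(2b)=1.06864; F=0.53432×(-17.317)=-9.25285, v=-7.05500/1.06864=-6.60182
k=1: u−w=-24.40100, u+w=24.57100; √(b/2)=0.53432, √(2b)=1.06864; F=0.53432×(-24.401)=-13.03799, v=24.57100/1.06864=22.99269
k=2: u−w=-20.99800, u+w=27.71200; √(b/2)=0.53432, √(2b)=1.06864; F=0.53432×(-20.998)=-11.21969, v=27.71200/1.06864=25.93193
k=3: u−w=-32.62900, u+w=24.85100; √(b/2)=0.53432, √(2b)=1.06864; F=0.53432×(-32.629)=-17.43439, v=24.85100/1.06864=23.25470

0: F=-9.25285 v=-6.60182
1: F=-13.03799 v=22.99269
2: F=-11.21969 v=25.93193
3: F=-17.43439 v=23.25470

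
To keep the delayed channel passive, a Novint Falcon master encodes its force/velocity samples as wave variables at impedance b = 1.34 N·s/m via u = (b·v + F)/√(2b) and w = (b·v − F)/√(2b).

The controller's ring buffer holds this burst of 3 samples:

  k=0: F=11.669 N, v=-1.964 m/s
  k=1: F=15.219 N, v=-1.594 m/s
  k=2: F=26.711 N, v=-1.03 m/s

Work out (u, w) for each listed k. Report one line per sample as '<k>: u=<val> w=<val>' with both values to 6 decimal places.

0: u=5.520373 w=-8.735580
1: u=7.991739 w=-10.601229
2: u=15.473249 w=-17.159431

k=0: b·v=1.34×(-1.964)=-2.631760; √(2b)=1.637071; u=(-2.631760+11.669)/1.637071=5.520373, w=(-2.631760−11.669)/1.637071=-8.735580
k=1: b·v=1.34×(-1.594)=-2.135960; √(2b)=1.637071; u=(-2.135960+15.219)/1.637071=7.991739, w=(-2.135960−15.219)/1.637071=-10.601229
k=2: b·v=1.34×(-1.03)=-1.380200; √(2b)=1.637071; u=(-1.380200+26.711)/1.637071=15.473249, w=(-1.380200−26.711)/1.637071=-17.159431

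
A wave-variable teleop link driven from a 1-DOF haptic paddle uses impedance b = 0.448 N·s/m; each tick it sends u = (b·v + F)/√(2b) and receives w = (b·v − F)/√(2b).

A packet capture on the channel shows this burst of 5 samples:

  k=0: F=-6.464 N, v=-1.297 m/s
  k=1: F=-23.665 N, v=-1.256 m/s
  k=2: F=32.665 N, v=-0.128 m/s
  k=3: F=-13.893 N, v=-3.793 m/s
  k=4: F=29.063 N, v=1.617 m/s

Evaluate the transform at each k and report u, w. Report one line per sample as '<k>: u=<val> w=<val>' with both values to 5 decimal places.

0: u=-7.44270 w=6.21499
1: u=-25.59517 w=24.40627
2: u=34.44812 w=-34.56929
3: u=-16.47234 w=12.88198
4: u=31.46870 w=-29.93809

k=0: b·v=0.448×(-1.297)=-0.58106; √(2b)=0.94657; u=(-0.58106+(-6.464))/0.94657=-7.44270, w=(-0.58106−(-6.464))/0.94657=6.21499
k=1: b·v=0.448×(-1.256)=-0.56269; √(2b)=0.94657; u=(-0.56269+(-23.665))/0.94657=-25.59517, w=(-0.56269−(-23.665))/0.94657=24.40627
k=2: b·v=0.448×(-0.128)=-0.05734; √(2b)=0.94657; u=(-0.05734+32.665)/0.94657=34.44812, w=(-0.05734−32.665)/0.94657=-34.56929
k=3: b·v=0.448×(-3.793)=-1.69926; √(2b)=0.94657; u=(-1.69926+(-13.893))/0.94657=-16.47234, w=(-1.69926−(-13.893))/0.94657=12.88198
k=4: b·v=0.448×1.617=0.72442; √(2b)=0.94657; u=(0.72442+29.063)/0.94657=31.46870, w=(0.72442−29.063)/0.94657=-29.93809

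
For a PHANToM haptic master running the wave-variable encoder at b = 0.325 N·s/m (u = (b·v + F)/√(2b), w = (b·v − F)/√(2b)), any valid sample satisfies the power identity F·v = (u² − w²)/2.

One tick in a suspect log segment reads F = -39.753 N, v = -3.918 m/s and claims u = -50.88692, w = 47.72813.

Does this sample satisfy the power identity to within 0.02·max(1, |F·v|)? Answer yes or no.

F·v = (-39.753)×(-3.918) = 155.7523 W.
(u² − w²)/2 = (2589.4786 − 2277.9744)/2 = 155.7521 W.
|Δ| = 0.0001;  2% of max(1, |F·v|) = 3.1150.

yes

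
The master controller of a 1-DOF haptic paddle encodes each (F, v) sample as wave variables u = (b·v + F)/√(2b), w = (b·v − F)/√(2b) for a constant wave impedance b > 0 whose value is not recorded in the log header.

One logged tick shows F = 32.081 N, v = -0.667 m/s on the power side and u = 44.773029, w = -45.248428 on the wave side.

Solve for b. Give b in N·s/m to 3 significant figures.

b = 0.254 N·s/m

u + w = -0.475399;  u + w = √(2b)·v, so √(2b) = -0.475399/(-0.667) = 0.712742.
b = (√(2b))²/2 = 0.508001/2 = 0.254001.
(Check via u − w = 2F/√(2b): u − w = 90.021457, 2F/√(2b) = 90.021338.)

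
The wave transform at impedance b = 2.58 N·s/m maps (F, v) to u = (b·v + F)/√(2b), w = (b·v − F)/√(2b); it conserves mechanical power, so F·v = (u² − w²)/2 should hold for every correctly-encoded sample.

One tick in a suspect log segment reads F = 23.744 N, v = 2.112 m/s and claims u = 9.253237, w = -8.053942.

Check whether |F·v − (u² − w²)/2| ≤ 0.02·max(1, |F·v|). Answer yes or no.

F·v = 23.744×2.112 = 50.147328 W.
(u² − w²)/2 = (85.622395 − 64.865982)/2 = 10.378207 W.
|Δ| = 39.769121;  2% of max(1, |F·v|) = 1.002947.

no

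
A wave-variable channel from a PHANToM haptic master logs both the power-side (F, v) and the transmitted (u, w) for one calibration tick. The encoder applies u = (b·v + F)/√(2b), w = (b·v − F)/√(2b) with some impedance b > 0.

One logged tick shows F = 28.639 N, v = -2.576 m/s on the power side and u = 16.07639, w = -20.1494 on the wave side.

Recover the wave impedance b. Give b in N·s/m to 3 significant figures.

b = 1.25 N·s/m

u + w = -4.0730;  u + w = √(2b)·v, so √(2b) = -4.0730/(-2.576) = 1.5811.
b = (√(2b))²/2 = 2.5000/2 = 1.2500.
(Check via u − w = 2F/√(2b): u − w = 36.2258, 2F/√(2b) = 36.2258.)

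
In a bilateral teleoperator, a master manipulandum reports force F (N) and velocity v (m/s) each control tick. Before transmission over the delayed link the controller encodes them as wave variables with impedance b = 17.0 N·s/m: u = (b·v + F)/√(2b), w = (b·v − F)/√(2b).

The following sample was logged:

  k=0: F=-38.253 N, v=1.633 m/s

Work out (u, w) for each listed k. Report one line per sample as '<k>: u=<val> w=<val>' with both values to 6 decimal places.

0: u=-1.799363 w=11.321308

k=0: b·v=17.0×1.633=27.761000; √(2b)=5.830952; u=(27.761000+(-38.253))/5.830952=-1.799363, w=(27.761000−(-38.253))/5.830952=11.321308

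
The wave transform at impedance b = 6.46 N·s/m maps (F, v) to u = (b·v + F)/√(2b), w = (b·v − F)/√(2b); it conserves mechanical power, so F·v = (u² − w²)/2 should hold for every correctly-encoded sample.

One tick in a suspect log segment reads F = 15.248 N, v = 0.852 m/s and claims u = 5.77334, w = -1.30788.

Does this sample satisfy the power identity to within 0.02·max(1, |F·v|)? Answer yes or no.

no

F·v = 15.248×0.852 = 12.99130 W.
(u² − w²)/2 = (33.33145 − 1.71055)/2 = 15.81045 W.
|Δ| = 2.81916;  2% of max(1, |F·v|) = 0.25983.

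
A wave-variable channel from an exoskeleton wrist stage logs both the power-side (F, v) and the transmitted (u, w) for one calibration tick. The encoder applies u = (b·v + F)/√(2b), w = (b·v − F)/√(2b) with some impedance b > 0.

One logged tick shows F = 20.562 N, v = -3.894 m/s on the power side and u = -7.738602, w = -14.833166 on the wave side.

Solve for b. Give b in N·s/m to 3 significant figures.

u + w = -22.571768;  u + w = √(2b)·v, so √(2b) = -22.571768/(-3.894) = 5.796551.
b = (√(2b))²/2 = 33.599999/2 = 16.799999.
(Check via u − w = 2F/√(2b): u − w = 7.094564, 2F/√(2b) = 7.094564.)

b = 16.8 N·s/m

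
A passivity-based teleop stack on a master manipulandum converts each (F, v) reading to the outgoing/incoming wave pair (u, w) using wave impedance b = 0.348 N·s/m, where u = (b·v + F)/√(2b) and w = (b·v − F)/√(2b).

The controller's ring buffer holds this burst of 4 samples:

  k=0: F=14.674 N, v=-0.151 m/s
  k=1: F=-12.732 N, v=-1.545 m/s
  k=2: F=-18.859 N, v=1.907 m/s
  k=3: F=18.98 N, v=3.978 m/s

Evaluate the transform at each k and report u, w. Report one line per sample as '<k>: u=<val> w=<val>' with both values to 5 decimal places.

0: u=17.52612 w=-17.65210
1: u=-15.90579 w=14.61685
2: u=-21.81002 w=23.40097
3: u=24.40989 w=-21.09118

k=0: b·v=0.348×(-0.151)=-0.05255; √(2b)=0.83427; u=(-0.05255+14.674)/0.83427=17.52612, w=(-0.05255−14.674)/0.83427=-17.65210
k=1: b·v=0.348×(-1.545)=-0.53766; √(2b)=0.83427; u=(-0.53766+(-12.732))/0.83427=-15.90579, w=(-0.53766−(-12.732))/0.83427=14.61685
k=2: b·v=0.348×1.907=0.66364; √(2b)=0.83427; u=(0.66364+(-18.859))/0.83427=-21.81002, w=(0.66364−(-18.859))/0.83427=23.40097
k=3: b·v=0.348×3.978=1.38434; √(2b)=0.83427; u=(1.38434+18.98)/0.83427=24.40989, w=(1.38434−18.98)/0.83427=-21.09118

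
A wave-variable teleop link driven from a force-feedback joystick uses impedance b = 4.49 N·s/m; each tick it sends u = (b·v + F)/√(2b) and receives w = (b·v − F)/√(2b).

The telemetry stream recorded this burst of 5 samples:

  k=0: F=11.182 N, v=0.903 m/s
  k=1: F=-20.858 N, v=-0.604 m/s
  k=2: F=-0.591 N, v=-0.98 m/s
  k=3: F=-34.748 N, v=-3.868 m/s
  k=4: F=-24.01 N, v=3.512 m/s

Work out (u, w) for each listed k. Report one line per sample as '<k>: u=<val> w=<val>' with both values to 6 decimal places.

0: u=5.084476 w=-2.378488
1: u=-7.865398 w=6.055412
2: u=-1.665585 w=-1.271147
3: u=-17.391108 w=5.800008
4: u=-2.750097 w=13.274384

k=0: b·v=4.49×0.903=4.054470; √(2b)=2.996665; u=(4.054470+11.182)/2.996665=5.084476, w=(4.054470−11.182)/2.996665=-2.378488
k=1: b·v=4.49×(-0.604)=-2.711960; √(2b)=2.996665; u=(-2.711960+(-20.858))/2.996665=-7.865398, w=(-2.711960−(-20.858))/2.996665=6.055412
k=2: b·v=4.49×(-0.98)=-4.400200; √(2b)=2.996665; u=(-4.400200+(-0.591))/2.996665=-1.665585, w=(-4.400200−(-0.591))/2.996665=-1.271147
k=3: b·v=4.49×(-3.868)=-17.367320; √(2b)=2.996665; u=(-17.367320+(-34.748))/2.996665=-17.391108, w=(-17.367320−(-34.748))/2.996665=5.800008
k=4: b·v=4.49×3.512=15.768880; √(2b)=2.996665; u=(15.768880+(-24.01))/2.996665=-2.750097, w=(15.768880−(-24.01))/2.996665=13.274384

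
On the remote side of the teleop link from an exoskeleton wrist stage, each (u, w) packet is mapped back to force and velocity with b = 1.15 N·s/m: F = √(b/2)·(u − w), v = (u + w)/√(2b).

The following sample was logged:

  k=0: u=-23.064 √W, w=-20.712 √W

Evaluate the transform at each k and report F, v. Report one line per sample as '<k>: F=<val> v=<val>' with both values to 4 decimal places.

k=0: u−w=-2.3520, u+w=-43.7760; √(b/2)=0.7583, √(2b)=1.5166; F=0.7583×(-2.352)=-1.7835, v=-43.7760/1.5166=-28.8650

0: F=-1.7835 v=-28.8650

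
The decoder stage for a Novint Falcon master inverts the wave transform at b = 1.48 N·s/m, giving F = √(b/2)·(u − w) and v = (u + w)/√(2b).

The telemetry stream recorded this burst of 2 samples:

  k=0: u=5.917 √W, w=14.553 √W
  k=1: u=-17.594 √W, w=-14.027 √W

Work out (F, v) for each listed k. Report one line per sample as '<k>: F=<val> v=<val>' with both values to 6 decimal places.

k=0: u−w=-8.636000, u+w=20.470000; √(b/2)=0.860233, √(2b)=1.720465; F=0.860233×(-8.636)=-7.428968, v=20.470000/1.720465=11.897946
k=1: u−w=-3.567000, u+w=-31.621000; √(b/2)=0.860233, √(2b)=1.720465; F=0.860233×(-3.567)=-3.068449, v=-31.621000/1.720465=-18.379333

0: F=-7.428968 v=11.897946
1: F=-3.068449 v=-18.379333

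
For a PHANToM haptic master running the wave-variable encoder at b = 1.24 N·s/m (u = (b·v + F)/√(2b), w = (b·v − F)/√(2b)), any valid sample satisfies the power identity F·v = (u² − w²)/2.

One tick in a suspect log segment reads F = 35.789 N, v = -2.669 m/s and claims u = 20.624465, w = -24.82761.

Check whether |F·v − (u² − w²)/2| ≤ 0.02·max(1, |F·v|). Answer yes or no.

yes

F·v = 35.789×(-2.669) = -95.520841 W.
(u² − w²)/2 = (425.368557 − 616.410218)/2 = -95.520831 W.
|Δ| = 0.000010;  2% of max(1, |F·v|) = 1.910417.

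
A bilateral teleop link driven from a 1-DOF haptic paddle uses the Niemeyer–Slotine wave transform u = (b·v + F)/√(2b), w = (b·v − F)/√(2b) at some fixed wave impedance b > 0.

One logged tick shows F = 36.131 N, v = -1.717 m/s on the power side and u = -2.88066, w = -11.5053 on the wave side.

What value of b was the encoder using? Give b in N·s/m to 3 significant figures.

u + w = -14.3860;  u + w = √(2b)·v, so √(2b) = -14.3860/(-1.717) = 8.3785.
b = (√(2b))²/2 = 70.2000/2 = 35.1000.
(Check via u − w = 2F/√(2b): u − w = 8.6246, 2F/√(2b) = 8.6246.)

b = 35.1 N·s/m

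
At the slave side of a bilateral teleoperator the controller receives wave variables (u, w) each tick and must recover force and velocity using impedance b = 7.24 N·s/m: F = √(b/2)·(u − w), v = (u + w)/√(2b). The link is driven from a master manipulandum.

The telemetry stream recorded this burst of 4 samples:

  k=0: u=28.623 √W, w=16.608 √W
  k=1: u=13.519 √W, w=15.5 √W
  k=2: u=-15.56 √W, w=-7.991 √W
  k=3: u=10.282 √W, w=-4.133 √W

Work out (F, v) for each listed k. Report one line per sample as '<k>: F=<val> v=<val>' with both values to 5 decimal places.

k=0: u−w=12.01500, u+w=45.23100; √(b/2)=1.90263, √(2b)=3.80526; F=1.90263×12.015=22.86010, v=45.23100/3.80526=11.88644
k=1: u−w=-1.98100, u+w=29.01900; √(b/2)=1.90263, √(2b)=3.80526; F=1.90263×(-1.981)=-3.76911, v=29.01900/3.80526=7.62602
k=2: u−w=-7.56900, u+w=-23.55100; √(b/2)=1.90263, √(2b)=3.80526; F=1.90263×(-7.569)=-14.40100, v=-23.55100/3.80526=-6.18907
k=3: u−w=14.41500, u+w=6.14900; √(b/2)=1.90263, √(2b)=3.80526; F=1.90263×14.415=27.42641, v=6.14900/3.80526=1.61592

0: F=22.86010 v=11.88644
1: F=-3.76911 v=7.62602
2: F=-14.40100 v=-6.18907
3: F=27.42641 v=1.61592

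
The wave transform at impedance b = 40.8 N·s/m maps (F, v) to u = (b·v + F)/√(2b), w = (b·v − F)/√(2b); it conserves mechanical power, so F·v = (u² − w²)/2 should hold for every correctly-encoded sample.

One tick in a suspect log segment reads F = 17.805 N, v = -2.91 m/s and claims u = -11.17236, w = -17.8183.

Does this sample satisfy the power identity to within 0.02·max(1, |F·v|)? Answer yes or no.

F·v = 17.805×(-2.91) = -51.8126 W.
(u² − w²)/2 = (124.8216 − 317.4918)/2 = -96.3351 W.
|Δ| = 44.5225;  2% of max(1, |F·v|) = 1.0363.

no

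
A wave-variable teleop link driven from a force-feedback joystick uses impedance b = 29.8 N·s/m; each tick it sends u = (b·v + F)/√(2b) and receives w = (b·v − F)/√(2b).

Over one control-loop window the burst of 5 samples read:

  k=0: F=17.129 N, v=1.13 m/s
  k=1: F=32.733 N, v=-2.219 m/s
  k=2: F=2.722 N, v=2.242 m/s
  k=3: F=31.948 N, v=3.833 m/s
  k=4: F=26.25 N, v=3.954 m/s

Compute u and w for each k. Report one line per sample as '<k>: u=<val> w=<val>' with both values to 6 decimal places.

0: u=6.580611 w=2.143106
1: u=-4.325486 w=-12.805424
2: u=9.006822 w=8.301650
3: u=18.933865 w=10.657292
4: u=18.662858 w=11.862431

k=0: b·v=29.8×1.13=33.674000; √(2b)=7.720104; u=(33.674000+17.129)/7.720104=6.580611, w=(33.674000−17.129)/7.720104=2.143106
k=1: b·v=29.8×(-2.219)=-66.126200; √(2b)=7.720104; u=(-66.126200+32.733)/7.720104=-4.325486, w=(-66.126200−32.733)/7.720104=-12.805424
k=2: b·v=29.8×2.242=66.811600; √(2b)=7.720104; u=(66.811600+2.722)/7.720104=9.006822, w=(66.811600−2.722)/7.720104=8.301650
k=3: b·v=29.8×3.833=114.223400; √(2b)=7.720104; u=(114.223400+31.948)/7.720104=18.933865, w=(114.223400−31.948)/7.720104=10.657292
k=4: b·v=29.8×3.954=117.829200; √(2b)=7.720104; u=(117.829200+26.25)/7.720104=18.662858, w=(117.829200−26.25)/7.720104=11.862431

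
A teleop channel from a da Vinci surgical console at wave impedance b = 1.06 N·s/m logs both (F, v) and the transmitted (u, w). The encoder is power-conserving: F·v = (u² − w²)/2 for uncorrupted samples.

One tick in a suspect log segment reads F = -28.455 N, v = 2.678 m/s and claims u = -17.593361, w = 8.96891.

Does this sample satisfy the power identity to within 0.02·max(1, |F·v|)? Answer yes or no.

no

F·v = (-28.455)×2.678 = -76.202490 W.
(u² − w²)/2 = (309.526351 − 80.441347)/2 = 114.542502 W.
|Δ| = 190.744992;  2% of max(1, |F·v|) = 1.524050.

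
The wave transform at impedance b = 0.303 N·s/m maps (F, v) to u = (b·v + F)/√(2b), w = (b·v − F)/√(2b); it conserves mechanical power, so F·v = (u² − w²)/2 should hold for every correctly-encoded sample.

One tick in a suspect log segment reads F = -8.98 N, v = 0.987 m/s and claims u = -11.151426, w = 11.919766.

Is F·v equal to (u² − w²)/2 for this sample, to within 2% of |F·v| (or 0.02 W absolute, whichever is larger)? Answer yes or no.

yes

F·v = (-8.98)×0.987 = -8.863260 W.
(u² − w²)/2 = (124.354302 − 142.080821)/2 = -8.863260 W.
|Δ| = 0.000000;  2% of max(1, |F·v|) = 0.177265.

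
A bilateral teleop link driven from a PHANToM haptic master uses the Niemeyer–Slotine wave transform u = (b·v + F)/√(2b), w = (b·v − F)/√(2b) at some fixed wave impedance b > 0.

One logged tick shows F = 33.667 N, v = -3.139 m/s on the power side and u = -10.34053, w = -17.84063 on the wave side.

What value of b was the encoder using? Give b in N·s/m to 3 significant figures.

b = 40.3 N·s/m

u + w = -28.18116;  u + w = √(2b)·v, so √(2b) = -28.18116/(-3.139) = 8.97775.
b = (√(2b))²/2 = 80.60001/2 = 40.30001.
(Check via u − w = 2F/√(2b): u − w = 7.50010, 2F/√(2b) = 7.50010.)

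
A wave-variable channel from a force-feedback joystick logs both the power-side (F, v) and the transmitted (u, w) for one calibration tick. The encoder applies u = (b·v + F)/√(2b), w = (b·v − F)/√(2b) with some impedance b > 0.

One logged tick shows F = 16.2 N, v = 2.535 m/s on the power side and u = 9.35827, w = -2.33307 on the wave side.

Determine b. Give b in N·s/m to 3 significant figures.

u + w = 7.0252;  u + w = √(2b)·v, so √(2b) = 7.0252/2.535 = 2.7713.
b = (√(2b))²/2 = 7.6800/2 = 3.8400.
(Check via u − w = 2F/√(2b): u − w = 11.6913, 2F/√(2b) = 11.6913.)

b = 3.84 N·s/m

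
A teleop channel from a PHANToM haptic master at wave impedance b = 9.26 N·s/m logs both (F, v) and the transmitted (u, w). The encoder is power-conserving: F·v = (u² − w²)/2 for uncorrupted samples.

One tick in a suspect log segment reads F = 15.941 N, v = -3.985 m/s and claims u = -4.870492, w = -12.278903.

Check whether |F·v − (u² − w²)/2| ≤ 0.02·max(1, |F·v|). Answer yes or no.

F·v = 15.941×(-3.985) = -63.524885 W.
(u² − w²)/2 = (23.721692 − 150.771459)/2 = -63.524883 W.
|Δ| = 0.000002;  2% of max(1, |F·v|) = 1.270498.

yes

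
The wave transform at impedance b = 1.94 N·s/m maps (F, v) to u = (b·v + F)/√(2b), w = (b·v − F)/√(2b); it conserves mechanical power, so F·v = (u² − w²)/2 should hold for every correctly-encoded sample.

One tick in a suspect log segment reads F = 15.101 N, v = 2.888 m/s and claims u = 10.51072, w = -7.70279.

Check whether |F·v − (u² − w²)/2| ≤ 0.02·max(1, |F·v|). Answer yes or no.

no

F·v = 15.101×2.888 = 43.6117 W.
(u² − w²)/2 = (110.4752 − 59.3330)/2 = 25.5711 W.
|Δ| = 18.0406;  2% of max(1, |F·v|) = 0.8722.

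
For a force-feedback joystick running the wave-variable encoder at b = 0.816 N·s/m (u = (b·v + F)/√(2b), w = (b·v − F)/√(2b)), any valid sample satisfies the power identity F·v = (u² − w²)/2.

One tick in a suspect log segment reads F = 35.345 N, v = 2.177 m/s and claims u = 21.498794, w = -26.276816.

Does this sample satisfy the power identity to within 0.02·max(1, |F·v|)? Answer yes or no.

F·v = 35.345×2.177 = 76.946065 W.
(u² − w²)/2 = (462.198143 − 690.471059)/2 = -114.136458 W.
|Δ| = 191.082523;  2% of max(1, |F·v|) = 1.538921.

no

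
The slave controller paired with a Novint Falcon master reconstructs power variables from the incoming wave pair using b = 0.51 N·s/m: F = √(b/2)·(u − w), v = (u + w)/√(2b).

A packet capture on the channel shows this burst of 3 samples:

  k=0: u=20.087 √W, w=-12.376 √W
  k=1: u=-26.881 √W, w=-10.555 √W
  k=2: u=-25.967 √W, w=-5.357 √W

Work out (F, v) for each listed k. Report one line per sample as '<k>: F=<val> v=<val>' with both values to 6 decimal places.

k=0: u−w=32.463000, u+w=7.711000; √(b/2)=0.504975, √(2b)=1.009950; F=0.504975×32.463=16.393011, v=7.711000/1.009950=7.635028
k=1: u−w=-16.326000, u+w=-37.436000; √(b/2)=0.504975, √(2b)=1.009950; F=0.504975×(-16.326)=-8.244226, v=-37.436000/1.009950=-37.067163
k=2: u−w=-20.610000, u+w=-31.324000; √(b/2)=0.504975, √(2b)=1.009950; F=0.504975×(-20.61)=-10.407540, v=-31.324000/1.009950=-31.015382

0: F=16.393011 v=7.635028
1: F=-8.244226 v=-37.067163
2: F=-10.407540 v=-31.015382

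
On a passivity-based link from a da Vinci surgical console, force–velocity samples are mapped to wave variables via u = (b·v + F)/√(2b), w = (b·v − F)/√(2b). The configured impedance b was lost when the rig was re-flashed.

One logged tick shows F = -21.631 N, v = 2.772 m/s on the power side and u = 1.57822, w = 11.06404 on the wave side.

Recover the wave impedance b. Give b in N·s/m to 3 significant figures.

u + w = 12.6423;  u + w = √(2b)·v, so √(2b) = 12.6423/2.772 = 4.5607.
b = (√(2b))²/2 = 20.8000/2 = 10.4000.
(Check via u − w = 2F/√(2b): u − w = -9.4858, 2F/√(2b) = -9.4858.)

b = 10.4 N·s/m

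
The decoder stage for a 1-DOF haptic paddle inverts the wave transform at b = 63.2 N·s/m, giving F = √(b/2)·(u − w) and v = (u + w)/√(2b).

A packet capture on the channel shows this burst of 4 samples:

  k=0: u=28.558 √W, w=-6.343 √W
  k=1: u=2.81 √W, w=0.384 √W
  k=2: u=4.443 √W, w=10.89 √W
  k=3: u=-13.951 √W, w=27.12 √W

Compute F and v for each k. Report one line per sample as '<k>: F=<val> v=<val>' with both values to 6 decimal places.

0: F=196.192053 v=1.975936
1: F=13.637487 v=0.284094
2: F=-36.241087 v=1.363809
3: F=-230.876015 v=1.171330

k=0: u−w=34.901000, u+w=22.215000; √(b/2)=5.621388, √(2b)=11.242775; F=5.621388×34.901=196.192053, v=22.215000/11.242775=1.975936
k=1: u−w=2.426000, u+w=3.194000; √(b/2)=5.621388, √(2b)=11.242775; F=5.621388×2.426=13.637487, v=3.194000/11.242775=0.284094
k=2: u−w=-6.447000, u+w=15.333000; √(b/2)=5.621388, √(2b)=11.242775; F=5.621388×(-6.447)=-36.241087, v=15.333000/11.242775=1.363809
k=3: u−w=-41.071000, u+w=13.169000; √(b/2)=5.621388, √(2b)=11.242775; F=5.621388×(-41.071)=-230.876015, v=13.169000/11.242775=1.171330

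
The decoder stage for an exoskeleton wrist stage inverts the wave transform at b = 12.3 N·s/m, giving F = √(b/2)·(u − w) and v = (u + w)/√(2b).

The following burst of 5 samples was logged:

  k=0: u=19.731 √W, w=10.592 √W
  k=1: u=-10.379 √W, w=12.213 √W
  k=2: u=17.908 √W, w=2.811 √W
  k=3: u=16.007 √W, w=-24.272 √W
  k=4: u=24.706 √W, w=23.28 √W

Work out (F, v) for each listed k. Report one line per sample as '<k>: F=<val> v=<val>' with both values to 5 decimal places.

0: F=22.66398 v=6.11371
1: F=-56.02634 v=0.36977
2: F=37.43934 v=4.17735
3: F=99.88867 v=-1.66638
4: F=3.53636 v=9.67491

k=0: u−w=9.13900, u+w=30.32300; √(b/2)=2.47992, √(2b)=4.95984; F=2.47992×9.139=22.66398, v=30.32300/4.95984=6.11371
k=1: u−w=-22.59200, u+w=1.83400; √(b/2)=2.47992, √(2b)=4.95984; F=2.47992×(-22.592)=-56.02634, v=1.83400/4.95984=0.36977
k=2: u−w=15.09700, u+w=20.71900; √(b/2)=2.47992, √(2b)=4.95984; F=2.47992×15.097=37.43934, v=20.71900/4.95984=4.17735
k=3: u−w=40.27900, u+w=-8.26500; √(b/2)=2.47992, √(2b)=4.95984; F=2.47992×40.279=99.88867, v=-8.26500/4.95984=-1.66638
k=4: u−w=1.42600, u+w=47.98600; √(b/2)=2.47992, √(2b)=4.95984; F=2.47992×1.426=3.53636, v=47.98600/4.95984=9.67491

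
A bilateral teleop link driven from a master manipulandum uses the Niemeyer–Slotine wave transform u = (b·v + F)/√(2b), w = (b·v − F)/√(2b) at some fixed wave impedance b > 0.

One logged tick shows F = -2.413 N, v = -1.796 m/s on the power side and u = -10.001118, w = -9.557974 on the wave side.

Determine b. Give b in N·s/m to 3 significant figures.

u + w = -19.559092;  u + w = √(2b)·v, so √(2b) = -19.559092/(-1.796) = 10.890363.
b = (√(2b))²/2 = 118.600007/2 = 59.300003.
(Check via u − w = 2F/√(2b): u − w = -0.443144, 2F/√(2b) = -0.443144.)

b = 59.3 N·s/m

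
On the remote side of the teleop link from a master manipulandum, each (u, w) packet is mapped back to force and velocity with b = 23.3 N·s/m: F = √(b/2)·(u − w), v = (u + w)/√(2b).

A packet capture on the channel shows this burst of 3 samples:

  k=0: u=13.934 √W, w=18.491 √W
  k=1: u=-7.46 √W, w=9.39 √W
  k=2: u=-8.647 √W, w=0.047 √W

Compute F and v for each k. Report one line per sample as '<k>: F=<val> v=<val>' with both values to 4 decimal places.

0: F=-15.5540 v=4.7499
1: F=-57.5126 v=0.2827
2: F=-29.6744 v=-1.2598

k=0: u−w=-4.5570, u+w=32.4250; √(b/2)=3.4132, √(2b)=6.8264; F=3.4132×(-4.557)=-15.5540, v=32.4250/6.8264=4.7499
k=1: u−w=-16.8500, u+w=1.9300; √(b/2)=3.4132, √(2b)=6.8264; F=3.4132×(-16.85)=-57.5126, v=1.9300/6.8264=0.2827
k=2: u−w=-8.6940, u+w=-8.6000; √(b/2)=3.4132, √(2b)=6.8264; F=3.4132×(-8.694)=-29.6744, v=-8.6000/6.8264=-1.2598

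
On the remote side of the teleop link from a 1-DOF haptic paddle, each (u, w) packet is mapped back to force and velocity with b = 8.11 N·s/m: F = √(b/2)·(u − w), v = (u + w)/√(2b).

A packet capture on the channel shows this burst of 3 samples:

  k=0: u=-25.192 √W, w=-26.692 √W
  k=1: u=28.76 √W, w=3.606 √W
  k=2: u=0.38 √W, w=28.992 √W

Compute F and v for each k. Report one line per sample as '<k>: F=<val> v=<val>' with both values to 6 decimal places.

0: F=3.020555 v=-12.882734
1: F=50.652687 v=8.036438
2: F=-57.616072 v=7.293032

k=0: u−w=1.500000, u+w=-51.884000; √(b/2)=2.013703, √(2b)=4.027406; F=2.013703×1.5=3.020555, v=-51.884000/4.027406=-12.882734
k=1: u−w=25.154000, u+w=32.366000; √(b/2)=2.013703, √(2b)=4.027406; F=2.013703×25.154=50.652687, v=32.366000/4.027406=8.036438
k=2: u−w=-28.612000, u+w=29.372000; √(b/2)=2.013703, √(2b)=4.027406; F=2.013703×(-28.612)=-57.616072, v=29.372000/4.027406=7.293032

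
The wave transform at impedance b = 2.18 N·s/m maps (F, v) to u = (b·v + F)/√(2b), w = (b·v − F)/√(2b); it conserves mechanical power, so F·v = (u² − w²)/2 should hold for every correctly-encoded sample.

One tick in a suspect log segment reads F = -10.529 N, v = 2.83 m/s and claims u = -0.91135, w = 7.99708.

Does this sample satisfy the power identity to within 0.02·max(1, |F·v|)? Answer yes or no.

no

F·v = (-10.529)×2.83 = -29.79707 W.
(u² − w²)/2 = (0.83056 − 63.95329)/2 = -31.56136 W.
|Δ| = 1.76429;  2% of max(1, |F·v|) = 0.59594.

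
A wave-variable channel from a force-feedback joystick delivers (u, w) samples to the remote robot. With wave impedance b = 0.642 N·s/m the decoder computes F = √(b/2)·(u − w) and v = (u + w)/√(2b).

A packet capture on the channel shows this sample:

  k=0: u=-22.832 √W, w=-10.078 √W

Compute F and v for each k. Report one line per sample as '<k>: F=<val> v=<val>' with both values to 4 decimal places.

k=0: u−w=-12.7540, u+w=-32.9100; √(b/2)=0.5666, √(2b)=1.1331; F=0.5666×(-12.754)=-7.2260, v=-32.9100/1.1331=-29.0433

0: F=-7.2260 v=-29.0433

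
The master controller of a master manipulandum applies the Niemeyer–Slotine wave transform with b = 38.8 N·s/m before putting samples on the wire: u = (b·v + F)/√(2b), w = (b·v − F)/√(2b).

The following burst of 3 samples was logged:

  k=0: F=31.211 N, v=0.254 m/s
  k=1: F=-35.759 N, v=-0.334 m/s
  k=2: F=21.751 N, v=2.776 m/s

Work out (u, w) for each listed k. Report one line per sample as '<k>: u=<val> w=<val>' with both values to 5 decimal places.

0: u=4.66180 w=-2.42429
1: u=-5.53045 w=2.58821
2: u=14.69617 w=9.75786

k=0: b·v=38.8×0.254=9.85520; √(2b)=8.80909; u=(9.85520+31.211)/8.80909=4.66180, w=(9.85520−31.211)/8.80909=-2.42429
k=1: b·v=38.8×(-0.334)=-12.95920; √(2b)=8.80909; u=(-12.95920+(-35.759))/8.80909=-5.53045, w=(-12.95920−(-35.759))/8.80909=2.58821
k=2: b·v=38.8×2.776=107.70880; √(2b)=8.80909; u=(107.70880+21.751)/8.80909=14.69617, w=(107.70880−21.751)/8.80909=9.75786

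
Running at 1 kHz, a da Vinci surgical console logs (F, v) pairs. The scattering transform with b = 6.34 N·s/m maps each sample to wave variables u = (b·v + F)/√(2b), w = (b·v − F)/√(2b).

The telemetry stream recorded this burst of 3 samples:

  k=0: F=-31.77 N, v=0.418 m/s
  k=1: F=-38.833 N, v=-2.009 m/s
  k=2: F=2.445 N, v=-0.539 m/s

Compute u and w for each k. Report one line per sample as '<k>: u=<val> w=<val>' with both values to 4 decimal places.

0: u=-8.1777 w=9.6661
1: u=-14.4823 w=7.3285
2: u=-0.2730 w=-1.6463

k=0: b·v=6.34×0.418=2.6501; √(2b)=3.5609; u=(2.6501+(-31.77))/3.5609=-8.1777, w=(2.6501−(-31.77))/3.5609=9.6661
k=1: b·v=6.34×(-2.009)=-12.7371; √(2b)=3.5609; u=(-12.7371+(-38.833))/3.5609=-14.4823, w=(-12.7371−(-38.833))/3.5609=7.3285
k=2: b·v=6.34×(-0.539)=-3.4173; √(2b)=3.5609; u=(-3.4173+2.445)/3.5609=-0.2730, w=(-3.4173−2.445)/3.5609=-1.6463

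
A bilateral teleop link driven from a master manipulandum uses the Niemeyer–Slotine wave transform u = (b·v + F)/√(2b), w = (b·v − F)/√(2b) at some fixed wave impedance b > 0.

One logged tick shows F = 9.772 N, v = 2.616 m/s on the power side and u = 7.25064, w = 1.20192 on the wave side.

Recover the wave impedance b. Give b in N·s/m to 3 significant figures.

u + w = 8.45256;  u + w = √(2b)·v, so √(2b) = 8.45256/2.616 = 3.23110.
b = (√(2b))²/2 = 10.44001/2 = 5.22001.
(Check via u − w = 2F/√(2b): u − w = 6.04872, 2F/√(2b) = 6.04871.)

b = 5.22 N·s/m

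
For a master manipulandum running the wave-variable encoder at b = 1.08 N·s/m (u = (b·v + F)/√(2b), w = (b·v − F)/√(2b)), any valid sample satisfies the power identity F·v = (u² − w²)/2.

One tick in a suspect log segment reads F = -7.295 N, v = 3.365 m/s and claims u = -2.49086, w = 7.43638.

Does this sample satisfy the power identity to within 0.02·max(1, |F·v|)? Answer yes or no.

yes

F·v = (-7.295)×3.365 = -24.54768 W.
(u² − w²)/2 = (6.20438 − 55.29975)/2 = -24.54768 W.
|Δ| = 0.00001;  2% of max(1, |F·v|) = 0.49095.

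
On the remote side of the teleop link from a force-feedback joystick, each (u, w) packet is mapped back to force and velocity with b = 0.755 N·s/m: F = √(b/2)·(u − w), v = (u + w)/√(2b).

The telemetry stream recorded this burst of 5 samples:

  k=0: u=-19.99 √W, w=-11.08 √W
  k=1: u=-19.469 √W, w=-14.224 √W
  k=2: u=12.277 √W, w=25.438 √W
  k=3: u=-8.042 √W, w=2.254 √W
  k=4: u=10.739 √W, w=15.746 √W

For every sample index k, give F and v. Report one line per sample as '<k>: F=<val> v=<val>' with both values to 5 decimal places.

0: F=-5.47440 v=-25.28441
1: F=-3.22258 v=-27.41897
2: F=-8.08625 v=30.69203
3: F=-6.32597 v=-4.71021
4: F=-3.07635 v=21.55319

k=0: u−w=-8.91000, u+w=-31.07000; √(b/2)=0.61441, √(2b)=1.22882; F=0.61441×(-8.91)=-5.47440, v=-31.07000/1.22882=-25.28441
k=1: u−w=-5.24500, u+w=-33.69300; √(b/2)=0.61441, √(2b)=1.22882; F=0.61441×(-5.245)=-3.22258, v=-33.69300/1.22882=-27.41897
k=2: u−w=-13.16100, u+w=37.71500; √(b/2)=0.61441, √(2b)=1.22882; F=0.61441×(-13.161)=-8.08625, v=37.71500/1.22882=30.69203
k=3: u−w=-10.29600, u+w=-5.78800; √(b/2)=0.61441, √(2b)=1.22882; F=0.61441×(-10.296)=-6.32597, v=-5.78800/1.22882=-4.71021
k=4: u−w=-5.00700, u+w=26.48500; √(b/2)=0.61441, √(2b)=1.22882; F=0.61441×(-5.007)=-3.07635, v=26.48500/1.22882=21.55319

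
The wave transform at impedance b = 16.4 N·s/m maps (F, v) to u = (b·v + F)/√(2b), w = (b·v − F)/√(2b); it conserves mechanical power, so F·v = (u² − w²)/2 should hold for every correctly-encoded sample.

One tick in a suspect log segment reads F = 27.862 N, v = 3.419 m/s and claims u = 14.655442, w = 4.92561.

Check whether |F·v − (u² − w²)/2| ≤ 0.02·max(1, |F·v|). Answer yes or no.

F·v = 27.862×3.419 = 95.260178 W.
(u² − w²)/2 = (214.781980 − 24.261634)/2 = 95.260173 W.
|Δ| = 0.000005;  2% of max(1, |F·v|) = 1.905204.

yes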